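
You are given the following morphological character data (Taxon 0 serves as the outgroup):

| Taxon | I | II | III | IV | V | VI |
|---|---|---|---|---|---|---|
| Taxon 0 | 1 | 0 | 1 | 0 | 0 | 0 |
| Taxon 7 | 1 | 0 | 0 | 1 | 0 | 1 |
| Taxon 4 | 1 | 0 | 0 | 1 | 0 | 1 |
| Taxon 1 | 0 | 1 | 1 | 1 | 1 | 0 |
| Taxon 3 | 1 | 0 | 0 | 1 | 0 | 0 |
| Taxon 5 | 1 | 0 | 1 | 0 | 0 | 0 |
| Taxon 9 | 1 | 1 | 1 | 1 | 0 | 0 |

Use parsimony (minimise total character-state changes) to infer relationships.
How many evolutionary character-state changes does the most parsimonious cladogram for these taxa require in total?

Character polarity is set by the outgroup: the derived state is whichever differs from the outgroup's state, so for I, III the derived state is '0', and for the remaining characters it is '1'.
I (derived state '0') is unique to Taxon 1 (autapomorphy; uninformative for grouping).
II (derived state '1') is shared by Taxon 1 and Taxon 9 — a synapomorphy uniting that clade.
III (derived state '0') is shared by Taxon 3, Taxon 4, and Taxon 7 — a synapomorphy uniting that clade.
IV (derived state '1') is shared by Taxon 1, Taxon 3, Taxon 4, Taxon 7, and Taxon 9 — a synapomorphy uniting that clade.
V: derived state '1' in Taxon 1 only — an autapomorphy, so it tells us nothing about relationships among taxa.
VI: derived state '1' in Taxon 4 and Taxon 7 only — synapomorphy for {Taxon 4, Taxon 7}.
Most parsimonious ingroup topology: ((((Taxon 7,Taxon 4),Taxon 3),(Taxon 1,Taxon 9)),Taxon 5).
Changes per character on this tree: I: 1; II: 1; III: 1; IV: 1; V: 1; VI: 1.
Total = 6.

6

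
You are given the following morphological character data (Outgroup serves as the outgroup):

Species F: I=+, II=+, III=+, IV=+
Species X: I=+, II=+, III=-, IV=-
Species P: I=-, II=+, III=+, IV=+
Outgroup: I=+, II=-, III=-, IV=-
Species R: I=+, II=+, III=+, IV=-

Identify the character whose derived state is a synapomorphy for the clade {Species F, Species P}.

IV

Character polarity is set by the outgroup: the derived state is whichever differs from the outgroup's state, so for I the derived state is '-', and for the remaining characters it is '+'.
I (derived state '-') is unique to Species P (autapomorphy; uninformative for grouping).
All ingroup taxa share the derived state '+' for II; it defines the ingroup but does not resolve relationships within it.
III (derived state '+') is shared by Species F, Species P, and Species R — a synapomorphy uniting that clade.
Only Species F and Species P show the derived state '+' for IV, supporting them as a clade.
Most parsimonious ingroup topology: (Species X,(Species R,(Species P,Species F))).
The clade {Species F, Species P} is supported by IV: its derived state '+' occurs in exactly those taxa and in no other taxon (including the outgroup).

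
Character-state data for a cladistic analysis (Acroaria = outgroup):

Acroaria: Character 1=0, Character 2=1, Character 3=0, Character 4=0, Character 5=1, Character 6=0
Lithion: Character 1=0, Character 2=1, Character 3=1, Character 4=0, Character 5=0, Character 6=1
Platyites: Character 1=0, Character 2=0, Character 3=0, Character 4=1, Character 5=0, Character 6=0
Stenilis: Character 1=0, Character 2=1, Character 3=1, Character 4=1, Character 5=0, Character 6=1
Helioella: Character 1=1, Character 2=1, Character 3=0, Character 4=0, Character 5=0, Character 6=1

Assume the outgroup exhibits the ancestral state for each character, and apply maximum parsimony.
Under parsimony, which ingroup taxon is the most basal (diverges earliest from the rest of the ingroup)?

Character polarity is set by the outgroup: the derived state is whichever differs from the outgroup's state, so for Character 2, Character 5 the derived state is '0', and for the remaining characters it is '1'.
Character 1: derived state '1' in Helioella only — an autapomorphy, so it tells us nothing about relationships among taxa.
Character 2 (derived state '0') is unique to Platyites (autapomorphy; uninformative for grouping).
Character 3 (derived state '1') is shared by Lithion and Stenilis — a synapomorphy uniting that clade.
Character 4 (state '1') occurs in Platyites and Stenilis but conflicts with the nesting implied by the other characters — most parsimoniously interpreted as homoplasy.
All ingroup taxa share the derived state '0' for Character 5; it defines the ingroup but does not resolve relationships within it.
Only Helioella, Lithion, and Stenilis show the derived state '1' for Character 6, supporting them as a clade.
Most parsimonious ingroup topology: (((Lithion,Stenilis),Helioella),Platyites).
Platyites is sister to the clade containing all other ingroup taxa, so it is the earliest-diverging (most basal) ingroup lineage.

Platyites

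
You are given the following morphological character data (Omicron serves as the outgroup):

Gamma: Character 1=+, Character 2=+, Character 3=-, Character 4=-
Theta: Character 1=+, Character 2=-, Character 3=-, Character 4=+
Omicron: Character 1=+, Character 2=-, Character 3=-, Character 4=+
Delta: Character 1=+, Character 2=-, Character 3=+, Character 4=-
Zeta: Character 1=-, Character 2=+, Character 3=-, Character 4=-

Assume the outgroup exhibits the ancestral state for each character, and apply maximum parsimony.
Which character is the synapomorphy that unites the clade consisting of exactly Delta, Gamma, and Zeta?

Character polarity is set by the outgroup: the derived state is whichever differs from the outgroup's state, so for Character 1, Character 4 the derived state is '-', and for the remaining characters it is '+'.
Character 1: derived state '-' in Zeta only — an autapomorphy, so it tells us nothing about relationships among taxa.
Character 2 (derived state '+') is shared by Gamma and Zeta — a synapomorphy uniting that clade.
Character 3: derived state '+' in Delta only — an autapomorphy, so it tells us nothing about relationships among taxa.
Character 4: derived state '-' in Delta, Gamma, and Zeta only — synapomorphy for {Delta, Gamma, Zeta}.
Most parsimonious ingroup topology: ((Delta,(Gamma,Zeta)),Theta).
The clade {Delta, Gamma, Zeta} is supported by Character 4: its derived state '-' occurs in exactly those taxa and in no other taxon (including the outgroup).

Character 4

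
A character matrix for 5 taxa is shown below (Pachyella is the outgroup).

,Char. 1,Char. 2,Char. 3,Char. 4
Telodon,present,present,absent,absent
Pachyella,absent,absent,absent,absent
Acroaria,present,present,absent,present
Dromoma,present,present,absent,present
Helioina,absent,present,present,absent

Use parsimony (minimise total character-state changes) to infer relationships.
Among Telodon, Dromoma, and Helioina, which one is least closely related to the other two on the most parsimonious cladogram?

Helioina

The outgroup has state 'absent' for every character, so 'present' is the derived state throughout.
Char. 1 (derived state 'present') is shared by Acroaria, Dromoma, and Telodon — a synapomorphy uniting that clade.
Char. 2 (derived state 'present') is shared by all ingroup taxa — unites the whole ingroup.
Char. 3: derived state 'present' in Helioina only — an autapomorphy, so it tells us nothing about relationships among taxa.
Char. 4 (derived state 'present') is shared by Acroaria and Dromoma — a synapomorphy uniting that clade.
Most parsimonious ingroup topology: (((Dromoma,Acroaria),Telodon),Helioina).
Telodon and Dromoma share a more recent common ancestor with each other than either does with Helioina, so Helioina is the least closely related of the three.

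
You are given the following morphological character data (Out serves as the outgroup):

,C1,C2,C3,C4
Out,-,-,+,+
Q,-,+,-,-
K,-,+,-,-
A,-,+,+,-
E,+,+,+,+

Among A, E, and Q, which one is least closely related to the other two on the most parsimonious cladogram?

Character polarity is set by the outgroup: the derived state is whichever differs from the outgroup's state, so for C3, C4 the derived state is '-', and for the remaining characters it is '+'.
C1 (derived state '+') is unique to E (autapomorphy; uninformative for grouping).
All ingroup taxa share the derived state '+' for C2; it defines the ingroup but does not resolve relationships within it.
Only K and Q show the derived state '-' for C3, supporting them as a clade.
Only A, K, and Q show the derived state '-' for C4, supporting them as a clade.
Most parsimonious ingroup topology: (((Q,K),A),E).
Q and A share a more recent common ancestor with each other than either does with E, so E is the least closely related of the three.

E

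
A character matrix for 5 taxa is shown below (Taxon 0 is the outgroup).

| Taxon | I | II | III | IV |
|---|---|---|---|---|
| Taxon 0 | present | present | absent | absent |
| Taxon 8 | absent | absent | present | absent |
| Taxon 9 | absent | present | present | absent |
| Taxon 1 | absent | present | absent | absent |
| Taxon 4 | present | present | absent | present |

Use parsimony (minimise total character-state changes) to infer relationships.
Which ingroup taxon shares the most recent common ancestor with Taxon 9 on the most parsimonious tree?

Character polarity is set by the outgroup: the derived state is whichever differs from the outgroup's state, so for I, II the derived state is 'absent', and for the remaining characters it is 'present'.
I: derived state 'absent' in Taxon 1, Taxon 8, and Taxon 9 only — synapomorphy for {Taxon 1, Taxon 8, Taxon 9}.
II (derived state 'absent') is unique to Taxon 8 (autapomorphy; uninformative for grouping).
III: derived state 'present' in Taxon 8 and Taxon 9 only — synapomorphy for {Taxon 8, Taxon 9}.
IV: derived state 'present' in Taxon 4 only — an autapomorphy, so it tells us nothing about relationships among taxa.
Most parsimonious ingroup topology: (((Taxon 8,Taxon 9),Taxon 1),Taxon 4).
Taxon 9 and Taxon 8 form a cherry on this tree, so they are sister taxa.

Taxon 8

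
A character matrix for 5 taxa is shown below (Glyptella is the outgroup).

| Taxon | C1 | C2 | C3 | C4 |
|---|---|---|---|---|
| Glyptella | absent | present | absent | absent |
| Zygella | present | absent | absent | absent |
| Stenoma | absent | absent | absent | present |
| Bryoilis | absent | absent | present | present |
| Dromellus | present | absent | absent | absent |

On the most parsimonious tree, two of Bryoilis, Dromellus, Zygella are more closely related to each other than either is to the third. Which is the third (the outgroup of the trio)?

Bryoilis

Character polarity is set by the outgroup: the derived state is whichever differs from the outgroup's state, so for C2 the derived state is 'absent', and for the remaining characters it is 'present'.
C1 (derived state 'present') is shared by Dromellus and Zygella — a synapomorphy uniting that clade.
C2 (derived state 'absent') is shared by all ingroup taxa — unites the whole ingroup.
C3: derived state 'present' in Bryoilis only — an autapomorphy, so it tells us nothing about relationships among taxa.
Only Bryoilis and Stenoma show the derived state 'present' for C4, supporting them as a clade.
Most parsimonious ingroup topology: ((Zygella,Dromellus),(Stenoma,Bryoilis)).
Dromellus and Zygella share a more recent common ancestor with each other than either does with Bryoilis, so Bryoilis is the least closely related of the three.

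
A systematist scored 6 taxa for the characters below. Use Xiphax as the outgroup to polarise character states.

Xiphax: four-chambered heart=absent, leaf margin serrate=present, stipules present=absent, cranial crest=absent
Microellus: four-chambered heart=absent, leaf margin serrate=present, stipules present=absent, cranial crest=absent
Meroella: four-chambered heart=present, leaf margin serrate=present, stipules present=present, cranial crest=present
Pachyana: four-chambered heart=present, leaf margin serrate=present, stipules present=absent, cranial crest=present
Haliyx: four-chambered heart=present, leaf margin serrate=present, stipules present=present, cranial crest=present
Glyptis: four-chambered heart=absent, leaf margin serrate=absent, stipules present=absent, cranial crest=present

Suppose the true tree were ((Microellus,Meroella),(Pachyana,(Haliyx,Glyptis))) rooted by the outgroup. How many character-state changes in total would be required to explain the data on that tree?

8

Map each character onto ((Microellus,Meroella),(Pachyana,(Haliyx,Glyptis))) (rooted by Xiphax) and count the minimum state changes it requires (Fitch parsimony):
four-chambered heart: 3; leaf margin serrate: 1; stipules present: 2; cranial crest: 2.
Total tree length = 8.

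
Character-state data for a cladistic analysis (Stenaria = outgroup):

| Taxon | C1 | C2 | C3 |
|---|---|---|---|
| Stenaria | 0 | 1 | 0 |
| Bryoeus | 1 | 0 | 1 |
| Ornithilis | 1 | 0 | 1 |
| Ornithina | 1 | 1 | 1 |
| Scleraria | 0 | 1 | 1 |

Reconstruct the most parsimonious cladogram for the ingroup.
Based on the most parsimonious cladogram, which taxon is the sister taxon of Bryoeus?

Character polarity is set by the outgroup: the derived state is whichever differs from the outgroup's state, so for C2 the derived state is '0', and for the remaining characters it is '1'.
C1: derived state '1' in Bryoeus, Ornithilis, and Ornithina only — synapomorphy for {Bryoeus, Ornithilis, Ornithina}.
C2: derived state '0' in Bryoeus and Ornithilis only — synapomorphy for {Bryoeus, Ornithilis}.
All ingroup taxa share the derived state '1' for C3; it defines the ingroup but does not resolve relationships within it.
Most parsimonious ingroup topology: (((Bryoeus,Ornithilis),Ornithina),Scleraria).
Bryoeus and Ornithilis form a cherry on this tree, so they are sister taxa.

Ornithilis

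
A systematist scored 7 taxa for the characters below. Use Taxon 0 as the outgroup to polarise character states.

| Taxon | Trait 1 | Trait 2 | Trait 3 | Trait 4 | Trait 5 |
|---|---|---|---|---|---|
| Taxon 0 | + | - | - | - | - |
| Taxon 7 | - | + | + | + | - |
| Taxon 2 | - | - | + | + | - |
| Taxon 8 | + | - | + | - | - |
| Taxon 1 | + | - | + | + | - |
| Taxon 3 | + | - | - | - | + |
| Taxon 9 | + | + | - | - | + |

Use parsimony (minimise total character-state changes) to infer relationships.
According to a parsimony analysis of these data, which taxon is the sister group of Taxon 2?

Taxon 7

Character polarity is set by the outgroup: the derived state is whichever differs from the outgroup's state, so for Trait 1 the derived state is '-', and for the remaining characters it is '+'.
Trait 1 (derived state '-') is shared by Taxon 2 and Taxon 7 — a synapomorphy uniting that clade.
Trait 2 groups Taxon 7 and Taxon 9, which is incompatible with the clades supported by the remaining characters; treating it as convergent (homoplasy) costs fewer steps than any alternative tree.
Trait 3 (derived state '+') is shared by Taxon 1, Taxon 2, Taxon 7, and Taxon 8 — a synapomorphy uniting that clade.
Only Taxon 1, Taxon 2, and Taxon 7 show the derived state '+' for Trait 4, supporting them as a clade.
Trait 5: derived state '+' in Taxon 3 and Taxon 9 only — synapomorphy for {Taxon 3, Taxon 9}.
Most parsimonious ingroup topology: ((((Taxon 7,Taxon 2),Taxon 1),Taxon 8),(Taxon 3,Taxon 9)).
Taxon 2 and Taxon 7 form a cherry on this tree, so they are sister taxa.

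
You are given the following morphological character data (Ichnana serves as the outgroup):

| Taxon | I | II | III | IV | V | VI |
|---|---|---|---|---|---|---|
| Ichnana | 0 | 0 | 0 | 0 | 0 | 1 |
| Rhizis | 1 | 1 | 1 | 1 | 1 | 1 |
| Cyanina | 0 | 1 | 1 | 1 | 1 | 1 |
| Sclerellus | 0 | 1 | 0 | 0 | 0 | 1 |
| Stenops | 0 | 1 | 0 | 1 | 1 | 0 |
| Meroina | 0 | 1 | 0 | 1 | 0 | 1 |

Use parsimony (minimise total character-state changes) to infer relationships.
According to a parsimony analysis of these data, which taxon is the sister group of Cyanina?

Rhizis

Character polarity is set by the outgroup: the derived state is whichever differs from the outgroup's state, so for VI the derived state is '0', and for the remaining characters it is '1'.
I (derived state '1') is unique to Rhizis (autapomorphy; uninformative for grouping).
All ingroup taxa share the derived state '1' for II; it defines the ingroup but does not resolve relationships within it.
III (derived state '1') is shared by Cyanina and Rhizis — a synapomorphy uniting that clade.
IV (derived state '1') is shared by Cyanina, Meroina, Rhizis, and Stenops — a synapomorphy uniting that clade.
Only Cyanina, Rhizis, and Stenops show the derived state '1' for V, supporting them as a clade.
VI: derived state '0' in Stenops only — an autapomorphy, so it tells us nothing about relationships among taxa.
Most parsimonious ingroup topology: ((((Rhizis,Cyanina),Stenops),Meroina),Sclerellus).
Cyanina and Rhizis form a cherry on this tree, so they are sister taxa.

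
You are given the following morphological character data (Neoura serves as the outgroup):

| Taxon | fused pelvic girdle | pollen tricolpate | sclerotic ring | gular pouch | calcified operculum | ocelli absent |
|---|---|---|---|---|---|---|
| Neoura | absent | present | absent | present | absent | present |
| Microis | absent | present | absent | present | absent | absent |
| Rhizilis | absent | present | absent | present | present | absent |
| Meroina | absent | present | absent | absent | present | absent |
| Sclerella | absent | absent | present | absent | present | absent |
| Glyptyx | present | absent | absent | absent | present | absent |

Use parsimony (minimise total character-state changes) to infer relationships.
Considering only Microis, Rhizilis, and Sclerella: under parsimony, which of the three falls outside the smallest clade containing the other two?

Character polarity is set by the outgroup: the derived state is whichever differs from the outgroup's state, so for pollen tricolpate, gular pouch, ocelli absent the derived state is 'absent', and for the remaining characters it is 'present'.
fused pelvic girdle (derived state 'present') is unique to Glyptyx (autapomorphy; uninformative for grouping).
pollen tricolpate (derived state 'absent') is shared by Glyptyx and Sclerella — a synapomorphy uniting that clade.
sclerotic ring (derived state 'present') is unique to Sclerella (autapomorphy; uninformative for grouping).
gular pouch: derived state 'absent' in Glyptyx, Meroina, and Sclerella only — synapomorphy for {Glyptyx, Meroina, Sclerella}.
Only Glyptyx, Meroina, Rhizilis, and Sclerella show the derived state 'present' for calcified operculum, supporting them as a clade.
ocelli absent (derived state 'absent') is shared by all ingroup taxa — unites the whole ingroup.
Most parsimonious ingroup topology: (Microis,(Rhizilis,(Meroina,(Sclerella,Glyptyx)))).
Sclerella and Rhizilis share a more recent common ancestor with each other than either does with Microis, so Microis is the least closely related of the three.

Microis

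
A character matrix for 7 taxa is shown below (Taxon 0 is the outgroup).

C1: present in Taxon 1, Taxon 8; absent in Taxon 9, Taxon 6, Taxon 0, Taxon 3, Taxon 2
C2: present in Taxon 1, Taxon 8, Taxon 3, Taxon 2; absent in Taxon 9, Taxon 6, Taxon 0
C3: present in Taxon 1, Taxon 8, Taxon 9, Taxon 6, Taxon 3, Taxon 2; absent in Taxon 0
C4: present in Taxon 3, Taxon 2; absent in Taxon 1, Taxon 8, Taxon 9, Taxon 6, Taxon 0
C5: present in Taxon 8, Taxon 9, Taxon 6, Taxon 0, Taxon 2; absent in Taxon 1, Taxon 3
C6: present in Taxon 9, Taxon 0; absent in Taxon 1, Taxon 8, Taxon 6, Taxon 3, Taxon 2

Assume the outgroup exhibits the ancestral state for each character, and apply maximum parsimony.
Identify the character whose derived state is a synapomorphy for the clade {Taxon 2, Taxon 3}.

C4

Character polarity is set by the outgroup: the derived state is whichever differs from the outgroup's state, so for C5, C6 the derived state is 'absent', and for the remaining characters it is 'present'.
C1: derived state 'present' in Taxon 1 and Taxon 8 only — synapomorphy for {Taxon 1, Taxon 8}.
C2 (derived state 'present') is shared by Taxon 1, Taxon 2, Taxon 3, and Taxon 8 — a synapomorphy uniting that clade.
All ingroup taxa share the derived state 'present' for C3; it defines the ingroup but does not resolve relationships within it.
Only Taxon 2 and Taxon 3 show the derived state 'present' for C4, supporting them as a clade.
C5 groups Taxon 1 and Taxon 3, which is incompatible with the clades supported by the remaining characters; treating it as convergent (homoplasy) costs fewer steps than any alternative tree.
C6: derived state 'absent' in Taxon 1, Taxon 2, Taxon 3, Taxon 6, and Taxon 8 only — synapomorphy for {Taxon 1, Taxon 2, Taxon 3, Taxon 6, Taxon 8}.
Most parsimonious ingroup topology: ((((Taxon 3,Taxon 2),(Taxon 8,Taxon 1)),Taxon 6),Taxon 9).
The clade {Taxon 2, Taxon 3} is supported by C4: its derived state 'present' occurs in exactly those taxa and in no other taxon (including the outgroup).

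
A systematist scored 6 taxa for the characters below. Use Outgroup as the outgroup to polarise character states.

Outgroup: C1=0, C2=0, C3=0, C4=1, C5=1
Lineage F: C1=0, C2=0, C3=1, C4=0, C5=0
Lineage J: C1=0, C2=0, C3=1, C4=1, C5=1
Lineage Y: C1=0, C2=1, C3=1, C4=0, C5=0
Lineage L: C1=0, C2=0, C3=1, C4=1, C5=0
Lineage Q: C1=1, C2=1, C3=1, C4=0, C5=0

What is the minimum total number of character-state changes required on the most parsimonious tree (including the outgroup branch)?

5

Character polarity is set by the outgroup: the derived state is whichever differs from the outgroup's state, so for C4, C5 the derived state is '0', and for the remaining characters it is '1'.
C1: derived state '1' in Lineage Q only — an autapomorphy, so it tells us nothing about relationships among taxa.
C2 (derived state '1') is shared by Lineage Q and Lineage Y — a synapomorphy uniting that clade.
C3 (derived state '1') is shared by all ingroup taxa — unites the whole ingroup.
C4 (derived state '0') is shared by Lineage F, Lineage Q, and Lineage Y — a synapomorphy uniting that clade.
C5 (derived state '0') is shared by Lineage F, Lineage L, Lineage Q, and Lineage Y — a synapomorphy uniting that clade.
Most parsimonious ingroup topology: (((Lineage F,(Lineage Y,Lineage Q)),Lineage L),Lineage J).
Changes per character on this tree: C1: 1; C2: 1; C3: 1; C4: 1; C5: 1.
Total = 5.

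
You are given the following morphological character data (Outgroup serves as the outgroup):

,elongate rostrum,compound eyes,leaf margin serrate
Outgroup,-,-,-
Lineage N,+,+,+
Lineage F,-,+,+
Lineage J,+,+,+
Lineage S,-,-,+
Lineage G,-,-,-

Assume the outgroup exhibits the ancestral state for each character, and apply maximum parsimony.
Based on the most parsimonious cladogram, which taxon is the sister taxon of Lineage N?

The outgroup has state '-' for every character, so '+' is the derived state throughout.
elongate rostrum: derived state '+' in Lineage J and Lineage N only — synapomorphy for {Lineage J, Lineage N}.
Only Lineage F, Lineage J, and Lineage N show the derived state '+' for compound eyes, supporting them as a clade.
leaf margin serrate (derived state '+') is shared by Lineage F, Lineage J, Lineage N, and Lineage S — a synapomorphy uniting that clade.
Most parsimonious ingroup topology: ((((Lineage N,Lineage J),Lineage F),Lineage S),Lineage G).
Lineage N and Lineage J form a cherry on this tree, so they are sister taxa.

Lineage J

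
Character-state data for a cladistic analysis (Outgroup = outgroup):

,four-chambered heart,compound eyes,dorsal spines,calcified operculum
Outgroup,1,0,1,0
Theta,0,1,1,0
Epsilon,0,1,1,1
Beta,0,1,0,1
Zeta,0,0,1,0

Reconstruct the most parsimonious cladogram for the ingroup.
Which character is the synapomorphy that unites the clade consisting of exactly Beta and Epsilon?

calcified operculum

Character polarity is set by the outgroup: the derived state is whichever differs from the outgroup's state, so for four-chambered heart, dorsal spines the derived state is '0', and for the remaining characters it is '1'.
four-chambered heart (derived state '0') is shared by all ingroup taxa — unites the whole ingroup.
Only Beta, Epsilon, and Theta show the derived state '1' for compound eyes, supporting them as a clade.
dorsal spines (derived state '0') is unique to Beta (autapomorphy; uninformative for grouping).
calcified operculum (derived state '1') is shared by Beta and Epsilon — a synapomorphy uniting that clade.
Most parsimonious ingroup topology: ((Theta,(Epsilon,Beta)),Zeta).
The clade {Beta, Epsilon} is supported by calcified operculum: its derived state '1' occurs in exactly those taxa and in no other taxon (including the outgroup).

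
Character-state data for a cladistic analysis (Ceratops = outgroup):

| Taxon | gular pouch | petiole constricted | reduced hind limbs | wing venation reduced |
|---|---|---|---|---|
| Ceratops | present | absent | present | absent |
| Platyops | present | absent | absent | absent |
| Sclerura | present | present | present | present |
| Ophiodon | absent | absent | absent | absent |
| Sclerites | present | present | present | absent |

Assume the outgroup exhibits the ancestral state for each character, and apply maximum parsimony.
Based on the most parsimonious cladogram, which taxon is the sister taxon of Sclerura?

Sclerites

Character polarity is set by the outgroup: the derived state is whichever differs from the outgroup's state, so for gular pouch, reduced hind limbs the derived state is 'absent', and for the remaining characters it is 'present'.
gular pouch (derived state 'absent') is unique to Ophiodon (autapomorphy; uninformative for grouping).
petiole constricted: derived state 'present' in Sclerites and Sclerura only — synapomorphy for {Sclerites, Sclerura}.
Only Ophiodon and Platyops show the derived state 'absent' for reduced hind limbs, supporting them as a clade.
wing venation reduced (derived state 'present') is unique to Sclerura (autapomorphy; uninformative for grouping).
Most parsimonious ingroup topology: ((Platyops,Ophiodon),(Sclerura,Sclerites)).
Sclerura and Sclerites form a cherry on this tree, so they are sister taxa.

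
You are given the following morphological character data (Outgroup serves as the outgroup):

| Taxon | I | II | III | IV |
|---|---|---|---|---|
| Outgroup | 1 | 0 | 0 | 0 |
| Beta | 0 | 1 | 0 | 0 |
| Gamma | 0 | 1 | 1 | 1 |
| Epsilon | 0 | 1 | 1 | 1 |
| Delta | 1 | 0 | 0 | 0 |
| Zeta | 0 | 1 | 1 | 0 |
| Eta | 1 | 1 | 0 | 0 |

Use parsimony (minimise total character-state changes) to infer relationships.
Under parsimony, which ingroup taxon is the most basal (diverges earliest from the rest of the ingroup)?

Character polarity is set by the outgroup: the derived state is whichever differs from the outgroup's state, so for I the derived state is '0', and for the remaining characters it is '1'.
I (derived state '0') is shared by Beta, Epsilon, Gamma, and Zeta — a synapomorphy uniting that clade.
II (derived state '1') is shared by Beta, Epsilon, Eta, Gamma, and Zeta — a synapomorphy uniting that clade.
III: derived state '1' in Epsilon, Gamma, and Zeta only — synapomorphy for {Epsilon, Gamma, Zeta}.
IV (derived state '1') is shared by Epsilon and Gamma — a synapomorphy uniting that clade.
Most parsimonious ingroup topology: (((Beta,((Gamma,Epsilon),Zeta)),Eta),Delta).
Delta is sister to the clade containing all other ingroup taxa, so it is the earliest-diverging (most basal) ingroup lineage.

Delta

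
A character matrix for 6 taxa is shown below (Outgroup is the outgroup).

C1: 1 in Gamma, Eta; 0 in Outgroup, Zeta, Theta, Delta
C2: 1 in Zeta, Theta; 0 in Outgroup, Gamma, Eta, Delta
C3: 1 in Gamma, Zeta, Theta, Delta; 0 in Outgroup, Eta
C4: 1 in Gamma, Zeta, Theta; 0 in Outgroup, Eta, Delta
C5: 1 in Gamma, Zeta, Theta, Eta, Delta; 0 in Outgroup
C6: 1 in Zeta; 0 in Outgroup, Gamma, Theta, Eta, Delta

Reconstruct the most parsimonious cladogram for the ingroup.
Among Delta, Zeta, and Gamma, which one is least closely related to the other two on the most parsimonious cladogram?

Delta

The outgroup has state '0' for every character, so '1' is the derived state throughout.
C1 (state '1') occurs in Eta and Gamma but conflicts with the nesting implied by the other characters — most parsimoniously interpreted as homoplasy.
Only Theta and Zeta show the derived state '1' for C2, supporting them as a clade.
C3: derived state '1' in Delta, Gamma, Theta, and Zeta only — synapomorphy for {Delta, Gamma, Theta, Zeta}.
Only Gamma, Theta, and Zeta show the derived state '1' for C4, supporting them as a clade.
C5 (derived state '1') is shared by all ingroup taxa — unites the whole ingroup.
C6: derived state '1' in Zeta only — an autapomorphy, so it tells us nothing about relationships among taxa.
Most parsimonious ingroup topology: (((Gamma,(Zeta,Theta)),Delta),Eta).
Gamma and Zeta share a more recent common ancestor with each other than either does with Delta, so Delta is the least closely related of the three.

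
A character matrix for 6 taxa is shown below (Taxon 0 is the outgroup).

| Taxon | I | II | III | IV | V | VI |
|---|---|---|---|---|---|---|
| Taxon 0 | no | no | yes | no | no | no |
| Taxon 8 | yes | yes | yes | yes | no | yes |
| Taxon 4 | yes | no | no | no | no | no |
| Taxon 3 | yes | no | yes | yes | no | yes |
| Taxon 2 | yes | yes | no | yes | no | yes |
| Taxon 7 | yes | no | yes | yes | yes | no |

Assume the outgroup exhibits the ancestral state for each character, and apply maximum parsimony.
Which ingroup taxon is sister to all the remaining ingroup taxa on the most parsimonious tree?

Character polarity is set by the outgroup: the derived state is whichever differs from the outgroup's state, so for III the derived state is 'no', and for the remaining characters it is 'yes'.
All ingroup taxa share the derived state 'yes' for I; it defines the ingroup but does not resolve relationships within it.
II: derived state 'yes' in Taxon 2 and Taxon 8 only — synapomorphy for {Taxon 2, Taxon 8}.
III groups Taxon 2 and Taxon 4, which is incompatible with the clades supported by the remaining characters; treating it as convergent (homoplasy) costs fewer steps than any alternative tree.
Only Taxon 2, Taxon 3, Taxon 7, and Taxon 8 show the derived state 'yes' for IV, supporting them as a clade.
V (derived state 'yes') is unique to Taxon 7 (autapomorphy; uninformative for grouping).
VI (derived state 'yes') is shared by Taxon 2, Taxon 3, and Taxon 8 — a synapomorphy uniting that clade.
Most parsimonious ingroup topology: ((((Taxon 8,Taxon 2),Taxon 3),Taxon 7),Taxon 4).
Taxon 4 is sister to the clade containing all other ingroup taxa, so it is the earliest-diverging (most basal) ingroup lineage.

Taxon 4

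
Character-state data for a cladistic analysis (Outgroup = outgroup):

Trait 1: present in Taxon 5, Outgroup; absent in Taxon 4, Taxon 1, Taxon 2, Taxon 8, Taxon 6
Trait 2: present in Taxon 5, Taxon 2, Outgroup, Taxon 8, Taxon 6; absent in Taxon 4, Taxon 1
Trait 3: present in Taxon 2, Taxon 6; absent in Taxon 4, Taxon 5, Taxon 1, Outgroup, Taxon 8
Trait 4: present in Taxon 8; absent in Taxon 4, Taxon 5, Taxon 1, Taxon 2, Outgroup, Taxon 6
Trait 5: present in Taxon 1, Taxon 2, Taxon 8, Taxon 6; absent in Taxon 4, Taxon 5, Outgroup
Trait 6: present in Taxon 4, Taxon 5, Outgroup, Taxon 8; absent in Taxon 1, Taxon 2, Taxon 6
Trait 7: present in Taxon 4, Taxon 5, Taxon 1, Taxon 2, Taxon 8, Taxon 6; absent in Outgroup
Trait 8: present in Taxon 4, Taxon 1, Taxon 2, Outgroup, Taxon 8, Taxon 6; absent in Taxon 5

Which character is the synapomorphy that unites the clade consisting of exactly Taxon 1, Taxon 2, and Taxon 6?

Trait 6

Character polarity is set by the outgroup: the derived state is whichever differs from the outgroup's state, so for Trait 1, Trait 2, Trait 6, Trait 8 the derived state is 'absent', and for the remaining characters it is 'present'.
Trait 1 (derived state 'absent') is shared by Taxon 1, Taxon 2, Taxon 4, Taxon 6, and Taxon 8 — a synapomorphy uniting that clade.
Trait 2 (state 'absent') occurs in Taxon 1 and Taxon 4 but conflicts with the nesting implied by the other characters — most parsimoniously interpreted as homoplasy.
Trait 3 (derived state 'present') is shared by Taxon 2 and Taxon 6 — a synapomorphy uniting that clade.
Trait 4: derived state 'present' in Taxon 8 only — an autapomorphy, so it tells us nothing about relationships among taxa.
Trait 5 (derived state 'present') is shared by Taxon 1, Taxon 2, Taxon 6, and Taxon 8 — a synapomorphy uniting that clade.
Trait 6: derived state 'absent' in Taxon 1, Taxon 2, and Taxon 6 only — synapomorphy for {Taxon 1, Taxon 2, Taxon 6}.
All ingroup taxa share the derived state 'present' for Trait 7; it defines the ingroup but does not resolve relationships within it.
Trait 8 (derived state 'absent') is unique to Taxon 5 (autapomorphy; uninformative for grouping).
Most parsimonious ingroup topology: ((((Taxon 1,(Taxon 2,Taxon 6)),Taxon 8),Taxon 4),Taxon 5).
The clade {Taxon 1, Taxon 2, Taxon 6} is supported by Trait 6: its derived state 'absent' occurs in exactly those taxa and in no other taxon (including the outgroup).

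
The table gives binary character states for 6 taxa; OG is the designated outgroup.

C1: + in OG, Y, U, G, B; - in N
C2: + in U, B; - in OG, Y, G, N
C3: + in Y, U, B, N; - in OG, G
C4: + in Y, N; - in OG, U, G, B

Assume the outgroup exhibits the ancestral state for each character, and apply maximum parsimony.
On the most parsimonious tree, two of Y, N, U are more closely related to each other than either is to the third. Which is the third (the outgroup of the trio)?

Character polarity is set by the outgroup: the derived state is whichever differs from the outgroup's state, so for C1 the derived state is '-', and for the remaining characters it is '+'.
C1: derived state '-' in N only — an autapomorphy, so it tells us nothing about relationships among taxa.
C2 (derived state '+') is shared by B and U — a synapomorphy uniting that clade.
C3 (derived state '+') is shared by B, N, U, and Y — a synapomorphy uniting that clade.
C4: derived state '+' in N and Y only — synapomorphy for {N, Y}.
Most parsimonious ingroup topology: (((Y,N),(U,B)),G).
Y and N share a more recent common ancestor with each other than either does with U, so U is the least closely related of the three.

U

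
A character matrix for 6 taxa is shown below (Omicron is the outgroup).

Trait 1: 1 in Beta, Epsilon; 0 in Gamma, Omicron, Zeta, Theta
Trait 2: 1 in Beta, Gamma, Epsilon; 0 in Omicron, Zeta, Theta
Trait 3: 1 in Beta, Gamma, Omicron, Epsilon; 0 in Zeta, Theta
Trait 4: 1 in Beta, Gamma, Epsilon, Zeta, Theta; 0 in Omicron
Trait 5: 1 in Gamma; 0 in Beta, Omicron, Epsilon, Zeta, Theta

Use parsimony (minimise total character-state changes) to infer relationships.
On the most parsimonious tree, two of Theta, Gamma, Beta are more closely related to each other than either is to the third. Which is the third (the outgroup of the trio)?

Theta

Character polarity is set by the outgroup: the derived state is whichever differs from the outgroup's state, so for Trait 3 the derived state is '0', and for the remaining characters it is '1'.
Trait 1 (derived state '1') is shared by Beta and Epsilon — a synapomorphy uniting that clade.
Trait 2: derived state '1' in Beta, Epsilon, and Gamma only — synapomorphy for {Beta, Epsilon, Gamma}.
Trait 3: derived state '0' in Theta and Zeta only — synapomorphy for {Theta, Zeta}.
Trait 4 (derived state '1') is shared by all ingroup taxa — unites the whole ingroup.
Trait 5 (derived state '1') is unique to Gamma (autapomorphy; uninformative for grouping).
Most parsimonious ingroup topology: ((Zeta,Theta),(Gamma,(Beta,Epsilon))).
Beta and Gamma share a more recent common ancestor with each other than either does with Theta, so Theta is the least closely related of the three.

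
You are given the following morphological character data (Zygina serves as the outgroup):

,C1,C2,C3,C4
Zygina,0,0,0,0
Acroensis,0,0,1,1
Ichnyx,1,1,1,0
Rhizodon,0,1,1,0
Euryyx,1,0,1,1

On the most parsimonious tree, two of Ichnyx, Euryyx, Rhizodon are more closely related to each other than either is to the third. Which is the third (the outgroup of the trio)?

Euryyx

The outgroup has state '0' for every character, so '1' is the derived state throughout.
C1 (state '1') occurs in Euryyx and Ichnyx but conflicts with the nesting implied by the other characters — most parsimoniously interpreted as homoplasy.
C2: derived state '1' in Ichnyx and Rhizodon only — synapomorphy for {Ichnyx, Rhizodon}.
All ingroup taxa share the derived state '1' for C3; it defines the ingroup but does not resolve relationships within it.
C4 (derived state '1') is shared by Acroensis and Euryyx — a synapomorphy uniting that clade.
Most parsimonious ingroup topology: ((Acroensis,Euryyx),(Ichnyx,Rhizodon)).
Ichnyx and Rhizodon share a more recent common ancestor with each other than either does with Euryyx, so Euryyx is the least closely related of the three.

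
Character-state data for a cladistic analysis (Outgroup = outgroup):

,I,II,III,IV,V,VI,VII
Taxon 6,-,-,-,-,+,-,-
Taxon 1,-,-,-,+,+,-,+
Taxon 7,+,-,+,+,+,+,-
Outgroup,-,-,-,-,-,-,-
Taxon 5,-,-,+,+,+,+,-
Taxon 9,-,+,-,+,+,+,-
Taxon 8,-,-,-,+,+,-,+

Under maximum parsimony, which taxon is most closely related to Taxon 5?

Taxon 7

The outgroup has state '-' for every character, so '+' is the derived state throughout.
I (derived state '+') is unique to Taxon 7 (autapomorphy; uninformative for grouping).
II (derived state '+') is unique to Taxon 9 (autapomorphy; uninformative for grouping).
III (derived state '+') is shared by Taxon 5 and Taxon 7 — a synapomorphy uniting that clade.
IV (derived state '+') is shared by Taxon 1, Taxon 5, Taxon 7, Taxon 8, and Taxon 9 — a synapomorphy uniting that clade.
V (derived state '+') is shared by all ingroup taxa — unites the whole ingroup.
Only Taxon 5, Taxon 7, and Taxon 9 show the derived state '+' for VI, supporting them as a clade.
VII: derived state '+' in Taxon 1 and Taxon 8 only — synapomorphy for {Taxon 1, Taxon 8}.
Most parsimonious ingroup topology: ((((Taxon 7,Taxon 5),Taxon 9),(Taxon 8,Taxon 1)),Taxon 6).
Taxon 5 and Taxon 7 form a cherry on this tree, so they are sister taxa.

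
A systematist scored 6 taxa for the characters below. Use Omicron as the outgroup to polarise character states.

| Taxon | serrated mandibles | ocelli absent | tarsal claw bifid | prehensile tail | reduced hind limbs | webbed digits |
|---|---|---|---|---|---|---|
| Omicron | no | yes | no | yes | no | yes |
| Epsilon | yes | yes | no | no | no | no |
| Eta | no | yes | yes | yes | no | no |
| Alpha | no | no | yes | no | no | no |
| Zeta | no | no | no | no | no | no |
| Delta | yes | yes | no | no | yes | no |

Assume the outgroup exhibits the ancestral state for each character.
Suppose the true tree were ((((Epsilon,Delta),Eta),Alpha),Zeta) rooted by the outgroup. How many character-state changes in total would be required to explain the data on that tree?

9

Map each character onto ((((Epsilon,Delta),Eta),Alpha),Zeta) (rooted by Omicron) and count the minimum state changes it requires (Fitch parsimony):
serrated mandibles: 1; ocelli absent: 2; tarsal claw bifid: 2; prehensile tail: 2; reduced hind limbs: 1; webbed digits: 1.
Total tree length = 9.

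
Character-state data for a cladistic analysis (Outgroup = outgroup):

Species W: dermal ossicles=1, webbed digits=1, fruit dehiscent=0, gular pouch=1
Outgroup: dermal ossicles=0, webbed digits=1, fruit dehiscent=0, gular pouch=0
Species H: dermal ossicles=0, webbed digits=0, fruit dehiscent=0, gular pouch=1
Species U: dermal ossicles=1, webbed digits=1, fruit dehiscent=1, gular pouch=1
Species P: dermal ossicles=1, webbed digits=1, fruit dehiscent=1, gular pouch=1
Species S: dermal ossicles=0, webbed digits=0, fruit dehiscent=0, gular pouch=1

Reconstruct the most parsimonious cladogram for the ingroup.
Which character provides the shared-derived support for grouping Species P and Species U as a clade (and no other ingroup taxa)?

fruit dehiscent

Character polarity is set by the outgroup: the derived state is whichever differs from the outgroup's state, so for webbed digits the derived state is '0', and for the remaining characters it is '1'.
dermal ossicles: derived state '1' in Species P, Species U, and Species W only — synapomorphy for {Species P, Species U, Species W}.
Only Species H and Species S show the derived state '0' for webbed digits, supporting them as a clade.
fruit dehiscent (derived state '1') is shared by Species P and Species U — a synapomorphy uniting that clade.
All ingroup taxa share the derived state '1' for gular pouch; it defines the ingroup but does not resolve relationships within it.
Most parsimonious ingroup topology: (((Species P,Species U),Species W),(Species S,Species H)).
The clade {Species P, Species U} is supported by fruit dehiscent: its derived state '1' occurs in exactly those taxa and in no other taxon (including the outgroup).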